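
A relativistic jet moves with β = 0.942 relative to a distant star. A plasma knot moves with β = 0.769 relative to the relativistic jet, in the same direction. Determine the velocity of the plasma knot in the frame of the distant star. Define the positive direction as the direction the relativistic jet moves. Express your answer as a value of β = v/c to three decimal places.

β = 0.992

With v = 0.942 and u' = 0.769 (in units of c),
u = (u' + v)/(1 + u'v/c²):
u = (0.769 + 0.942) / (1 + 0.769·0.942) = 1.7110/1.7244 = 0.9922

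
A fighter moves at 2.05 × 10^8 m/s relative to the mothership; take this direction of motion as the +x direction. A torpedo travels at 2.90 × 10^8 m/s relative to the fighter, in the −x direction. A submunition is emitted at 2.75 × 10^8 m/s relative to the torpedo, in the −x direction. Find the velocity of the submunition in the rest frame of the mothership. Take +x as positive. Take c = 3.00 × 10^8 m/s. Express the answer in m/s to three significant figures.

-2.98 × 10^8 m/s

Apply u = (u' + v)/(1 + u'v/c²) successively, working outward toward the mothership.
(Dividing each given speed by c = 3.00 × 10^8 m/s to work in units of c.)
Start: velocity of the fighter relative to the mothership = 0.6833c.
Compose with the torpedo (u' = -0.967 in the fighter frame): u_1 = (-0.967 + 0.683) / (1 + (-0.967)·0.683) = -0.2833/0.3394 = -0.8347.
Compose with the submunition (u' = -0.917 in the torpedo frame): u_2 = (-0.917 + (-0.835)) / (1 + (-0.917)·(-0.835)) = -1.7514/1.7651 = -0.9922.
So u = -0.9922 × 3.00 × 10^8 m/s.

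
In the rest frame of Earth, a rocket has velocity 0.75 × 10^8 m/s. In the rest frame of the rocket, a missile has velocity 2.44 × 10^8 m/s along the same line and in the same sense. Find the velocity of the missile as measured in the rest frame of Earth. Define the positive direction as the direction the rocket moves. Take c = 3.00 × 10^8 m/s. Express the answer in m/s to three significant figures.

2.65 × 10^8 m/s

In units of c (dividing by 3.00 × 10^8 m/s): v = 0.250, u' = 0.813.
u = (u' + v)/(1 + u'v/c²):
u = (0.813 + 0.250) / (1 + 0.813·0.250) = 1.0633/1.2033 = 0.8837
Converting back: u = 0.8837 × 3.00 × 10^8 m/s.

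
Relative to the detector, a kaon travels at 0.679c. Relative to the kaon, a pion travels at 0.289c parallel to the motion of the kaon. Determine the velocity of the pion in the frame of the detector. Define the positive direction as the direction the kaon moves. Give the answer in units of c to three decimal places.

With v = 0.679 and u' = 0.289 (in units of c),
u = (u' + v)/(1 + u'v/c²):
u = (0.289 + 0.679) / (1 + 0.289·0.679) = 0.9680/1.1962 = 0.8092

0.809c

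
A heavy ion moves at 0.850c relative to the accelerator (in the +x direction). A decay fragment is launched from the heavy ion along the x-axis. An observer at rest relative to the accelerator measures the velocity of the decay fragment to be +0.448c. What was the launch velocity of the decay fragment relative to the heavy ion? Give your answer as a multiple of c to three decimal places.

-0.649c

Invert the composition law: u' = (u − v)/(1 − uv/c²).
u' = (0.448 − 0.850) / (1 − (0.448)(0.850)) = -0.4020/0.6192 = -0.6492.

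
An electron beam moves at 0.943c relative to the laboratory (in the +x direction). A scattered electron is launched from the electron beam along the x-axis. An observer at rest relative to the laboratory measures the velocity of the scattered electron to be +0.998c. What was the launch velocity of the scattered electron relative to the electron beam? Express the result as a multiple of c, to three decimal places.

+0.934c

Invert the composition law: u' = (u − v)/(1 − uv/c²).
u' = (0.998 − 0.943) / (1 − (0.998)(0.943)) = 0.0550/0.0589 = 0.9340.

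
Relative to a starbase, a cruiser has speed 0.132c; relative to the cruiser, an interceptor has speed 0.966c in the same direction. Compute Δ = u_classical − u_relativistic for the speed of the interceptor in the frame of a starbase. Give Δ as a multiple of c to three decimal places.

Galilean: u_cl = 0.966 + 0.132 = 1.0980.
Relativistic: u_rel = (0.966 + 0.132) / (1 + 0.966·0.132) = 1.0980/1.1275 = 0.9738.
Δ = 1.0980 − 0.9738 = 0.1242.
(The classical prediction exceeds c; the relativistic result does not.)

Δ = 0.124c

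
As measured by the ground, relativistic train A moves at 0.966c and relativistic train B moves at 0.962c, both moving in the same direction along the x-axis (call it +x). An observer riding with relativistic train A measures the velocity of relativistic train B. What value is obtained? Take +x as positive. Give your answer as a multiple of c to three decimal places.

-0.057c

β_A = 0.966, β_B = 0.962.
Transform to A's frame with the inverse velocity-addition law: u' = (u − v)/(1 − uv/c²), taking u = β_B and v = β_A.
u' = (0.962 − 0.966) / (1 − (0.966)(0.962)) = -0.0040/0.0707 = -0.0566.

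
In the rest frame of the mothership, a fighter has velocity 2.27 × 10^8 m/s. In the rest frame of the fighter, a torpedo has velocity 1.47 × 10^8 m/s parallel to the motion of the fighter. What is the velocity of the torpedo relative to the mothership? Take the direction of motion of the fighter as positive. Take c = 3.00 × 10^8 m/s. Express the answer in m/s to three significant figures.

In units of c (dividing by 3.00 × 10^8 m/s): v = 0.757, u' = 0.490.
u = (u' + v)/(1 + u'v/c²):
u = (0.490 + 0.757) / (1 + 0.490·0.757) = 1.2467/1.3708 = 0.9095
(Galilean addition would give +1.247c, exceeding c.)
Converting back: u = 0.9095 × 3.00 × 10^8 m/s.

2.73 × 10^8 m/s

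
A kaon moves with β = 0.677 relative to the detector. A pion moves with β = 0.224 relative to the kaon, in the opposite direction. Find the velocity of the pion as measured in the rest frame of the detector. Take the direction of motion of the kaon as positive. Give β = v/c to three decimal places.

β = +0.534

With v = 0.677 and u' = -0.224 (in units of c),
u = (u' + v)/(1 + u'v/c²):
u = (-0.224 + 0.677) / (1 + (-0.224)·0.677) = 0.4530/0.8484 = 0.5340
(Galilean addition would give +0.453c.)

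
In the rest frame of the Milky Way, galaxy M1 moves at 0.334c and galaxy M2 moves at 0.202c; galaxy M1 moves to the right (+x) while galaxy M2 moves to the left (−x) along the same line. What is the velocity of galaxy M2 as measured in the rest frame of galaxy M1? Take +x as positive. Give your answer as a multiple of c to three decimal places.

β_A = 0.334, β_B = -0.202.
Transform to A's frame with the inverse velocity-addition law: u' = (u − v)/(1 − uv/c²), taking u = β_B and v = β_A.
u' = (-0.202 − 0.334) / (1 − (0.334)(-0.202)) = -0.5360/1.0675 = -0.5021.

-0.502c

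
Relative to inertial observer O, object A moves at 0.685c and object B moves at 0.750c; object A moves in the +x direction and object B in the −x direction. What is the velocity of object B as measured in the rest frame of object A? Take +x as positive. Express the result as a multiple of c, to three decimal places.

β_A = 0.685, β_B = -0.750.
Transform to A's frame with the inverse velocity-addition law: u' = (u − v)/(1 − uv/c²), taking u = β_B and v = β_A.
u' = (-0.750 − 0.685) / (1 − (0.685)(-0.750)) = -1.4350/1.5137 = -0.9480.

-0.948c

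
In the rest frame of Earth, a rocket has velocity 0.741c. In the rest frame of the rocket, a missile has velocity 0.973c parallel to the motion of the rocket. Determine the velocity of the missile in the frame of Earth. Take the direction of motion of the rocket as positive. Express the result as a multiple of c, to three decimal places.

With v = 0.741 and u' = 0.973 (in units of c),
u = (u' + v)/(1 + u'v/c²):
u = (0.973 + 0.741) / (1 + 0.973·0.741) = 1.7140/1.7210 = 0.9959

0.996c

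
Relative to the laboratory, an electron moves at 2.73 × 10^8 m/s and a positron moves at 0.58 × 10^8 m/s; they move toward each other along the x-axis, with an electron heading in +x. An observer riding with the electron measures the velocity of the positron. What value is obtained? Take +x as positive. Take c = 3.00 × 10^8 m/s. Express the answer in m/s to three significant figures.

β_A = 0.910, β_B = -0.193 (dividing each by c = 3.00 × 10^8 m/s).
Transform to A's frame with the inverse velocity-addition law: u' = (u − v)/(1 − uv/c²), taking u = β_B and v = β_A.
u' = (-0.193 − 0.910) / (1 − (0.910)(-0.193)) = -1.1033/1.1759 = -0.9383.
u' = -0.9383 × 3.00 × 10^8 m/s.

-2.81 × 10^8 m/s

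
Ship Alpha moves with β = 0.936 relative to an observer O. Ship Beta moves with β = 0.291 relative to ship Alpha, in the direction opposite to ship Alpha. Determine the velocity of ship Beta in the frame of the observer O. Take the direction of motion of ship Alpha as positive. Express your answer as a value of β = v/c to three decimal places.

With v = 0.936 and u' = -0.291 (in units of c),
u = (u' + v)/(1 + u'v/c²):
u = (-0.291 + 0.936) / (1 + (-0.291)·0.936) = 0.6450/0.7276 = 0.8864

β = +0.886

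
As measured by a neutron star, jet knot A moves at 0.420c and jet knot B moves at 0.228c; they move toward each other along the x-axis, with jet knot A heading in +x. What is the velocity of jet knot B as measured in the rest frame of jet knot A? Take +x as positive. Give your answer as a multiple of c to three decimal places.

β_A = 0.420, β_B = -0.228.
Transform to A's frame with the inverse velocity-addition law: u' = (u − v)/(1 − uv/c²), taking u = β_B and v = β_A.
u' = (-0.228 − 0.420) / (1 − (0.420)(-0.228)) = -0.6480/1.0958 = -0.5914.

-0.591c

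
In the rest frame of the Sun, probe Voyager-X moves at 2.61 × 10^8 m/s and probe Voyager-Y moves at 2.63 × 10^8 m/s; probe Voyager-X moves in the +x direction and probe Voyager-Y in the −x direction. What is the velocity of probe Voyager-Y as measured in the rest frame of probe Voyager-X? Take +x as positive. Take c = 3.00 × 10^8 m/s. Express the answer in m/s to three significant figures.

-2.97 × 10^8 m/s

β_A = 0.870, β_B = -0.877 (dividing each by c = 3.00 × 10^8 m/s).
Transform to A's frame with the inverse velocity-addition law: u' = (u − v)/(1 − uv/c²), taking u = β_B and v = β_A.
u' = (-0.877 − 0.870) / (1 − (0.870)(-0.877)) = -1.7467/1.7627 = -0.9909.
u' = -0.9909 × 3.00 × 10^8 m/s.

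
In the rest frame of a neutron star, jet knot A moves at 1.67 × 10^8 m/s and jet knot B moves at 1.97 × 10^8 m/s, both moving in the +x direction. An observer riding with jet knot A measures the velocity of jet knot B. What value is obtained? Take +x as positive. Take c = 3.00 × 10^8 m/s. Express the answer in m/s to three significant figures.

β_A = 0.557, β_B = 0.657 (dividing each by c = 3.00 × 10^8 m/s).
Transform to A's frame with the inverse velocity-addition law: u' = (u − v)/(1 − uv/c²), taking u = β_B and v = β_A.
u' = (0.657 − 0.557) / (1 − (0.557)(0.657)) = 0.1000/0.6345 = 0.1576.
u' = 0.1576 × 3.00 × 10^8 m/s.

+4.73 × 10^7 m/s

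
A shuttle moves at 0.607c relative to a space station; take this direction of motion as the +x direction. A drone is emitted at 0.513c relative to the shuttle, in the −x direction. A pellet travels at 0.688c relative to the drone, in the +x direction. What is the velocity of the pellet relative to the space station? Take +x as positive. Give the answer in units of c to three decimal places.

+0.754c

Apply u = (u' + v)/(1 + u'v/c²) successively, working outward toward the space station.
Start: velocity of the shuttle relative to the space station = 0.6070c.
Compose with the drone (u' = -0.513 in the shuttle frame): u_1 = (-0.513 + 0.607) / (1 + (-0.513)·0.607) = 0.0940/0.6886 = 0.1365.
Compose with the pellet (u' = 0.688 in the drone frame): u_2 = (0.688 + 0.137) / (1 + 0.688·0.137) = 0.8245/1.0939 = 0.7537.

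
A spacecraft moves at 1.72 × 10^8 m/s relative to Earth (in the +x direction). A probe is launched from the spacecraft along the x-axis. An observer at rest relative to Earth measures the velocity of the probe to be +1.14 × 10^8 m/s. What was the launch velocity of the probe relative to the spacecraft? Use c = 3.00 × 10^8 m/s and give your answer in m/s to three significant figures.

-7.42 × 10^7 m/s

v = 0.573c, u = 0.380c.
Invert the composition law: u' = (u − v)/(1 − uv/c²).
u' = (0.380 − 0.573) / (1 − (0.380)(0.573)) = -0.1933/0.7821 = -0.2472.
u' = -0.2472 × 3.00 × 10^8 m/s.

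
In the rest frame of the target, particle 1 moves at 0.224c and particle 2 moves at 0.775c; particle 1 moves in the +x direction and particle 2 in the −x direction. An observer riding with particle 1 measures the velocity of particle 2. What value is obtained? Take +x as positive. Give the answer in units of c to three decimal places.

β_A = 0.224, β_B = -0.775.
Transform to A's frame with the inverse velocity-addition law: u' = (u − v)/(1 − uv/c²), taking u = β_B and v = β_A.
u' = (-0.775 − 0.224) / (1 − (0.224)(-0.775)) = -0.9990/1.1736 = -0.8512.

-0.851c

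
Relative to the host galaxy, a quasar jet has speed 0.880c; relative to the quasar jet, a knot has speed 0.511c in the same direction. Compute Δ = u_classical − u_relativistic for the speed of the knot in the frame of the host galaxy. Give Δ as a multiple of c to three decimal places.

Galilean: u_cl = 0.511 + 0.880 = 1.3910.
Relativistic: u_rel = (0.511 + 0.880) / (1 + 0.511·0.880) = 1.3910/1.4497 = 0.9595.
Δ = 1.3910 − 0.9595 = 0.4315.
(The classical prediction exceeds c; the relativistic result does not.)

Δ = 0.431c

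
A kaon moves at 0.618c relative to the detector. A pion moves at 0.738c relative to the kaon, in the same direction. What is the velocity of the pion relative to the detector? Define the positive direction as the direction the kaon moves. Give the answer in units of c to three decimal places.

With v = 0.618 and u' = 0.738 (in units of c),
u = (u' + v)/(1 + u'v/c²):
u = (0.738 + 0.618) / (1 + 0.738·0.618) = 1.3560/1.4561 = 0.9313

0.931c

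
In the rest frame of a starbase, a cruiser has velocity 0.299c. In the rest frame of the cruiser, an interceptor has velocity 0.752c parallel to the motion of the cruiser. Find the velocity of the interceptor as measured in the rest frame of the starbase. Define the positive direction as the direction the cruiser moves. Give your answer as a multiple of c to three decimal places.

With v = 0.299 and u' = 0.752 (in units of c),
u = (u' + v)/(1 + u'v/c²):
u = (0.752 + 0.299) / (1 + 0.752·0.299) = 1.0510/1.2248 = 0.8581

0.858c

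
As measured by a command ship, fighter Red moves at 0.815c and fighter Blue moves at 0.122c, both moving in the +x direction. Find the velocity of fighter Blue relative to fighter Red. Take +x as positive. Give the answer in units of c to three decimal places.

-0.770c

β_A = 0.815, β_B = 0.122.
Transform to A's frame with the inverse velocity-addition law: u' = (u − v)/(1 − uv/c²), taking u = β_B and v = β_A.
u' = (0.122 − 0.815) / (1 − (0.815)(0.122)) = -0.6930/0.9006 = -0.7695.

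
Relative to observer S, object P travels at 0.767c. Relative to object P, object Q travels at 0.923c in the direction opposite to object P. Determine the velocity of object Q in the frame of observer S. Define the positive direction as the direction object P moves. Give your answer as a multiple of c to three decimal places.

-0.534c

With v = 0.767 and u' = -0.923 (in units of c),
u = (u' + v)/(1 + u'v/c²):
u = (-0.923 + 0.767) / (1 + (-0.923)·0.767) = -0.1560/0.2921 = -0.5341
(Galilean addition would give -0.156c.)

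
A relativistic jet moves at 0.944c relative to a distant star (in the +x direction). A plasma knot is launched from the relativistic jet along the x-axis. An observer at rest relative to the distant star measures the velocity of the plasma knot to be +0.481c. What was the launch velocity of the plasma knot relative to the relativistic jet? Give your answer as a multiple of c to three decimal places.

-0.848c

Invert the composition law: u' = (u − v)/(1 − uv/c²).
u' = (0.481 − 0.944) / (1 − (0.481)(0.944)) = -0.4630/0.5459 = -0.8481.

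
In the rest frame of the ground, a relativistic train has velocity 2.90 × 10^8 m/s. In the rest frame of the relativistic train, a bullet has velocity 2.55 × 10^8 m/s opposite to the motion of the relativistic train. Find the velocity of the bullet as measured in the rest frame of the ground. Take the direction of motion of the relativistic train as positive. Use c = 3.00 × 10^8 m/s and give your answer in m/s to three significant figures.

In units of c (dividing by 3.00 × 10^8 m/s): v = 0.967, u' = -0.850.
u = (u' + v)/(1 + u'v/c²):
u = (-0.850 + 0.967) / (1 + (-0.850)·0.967) = 0.1167/0.1783 = 0.6542
Converting back: u = 0.6542 × 3.00 × 10^8 m/s.

+1.96 × 10^8 m/s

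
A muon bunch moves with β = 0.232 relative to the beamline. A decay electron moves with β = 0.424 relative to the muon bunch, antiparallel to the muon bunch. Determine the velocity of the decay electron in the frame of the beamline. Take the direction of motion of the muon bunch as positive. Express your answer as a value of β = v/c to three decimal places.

With v = 0.232 and u' = -0.424 (in units of c),
u = (u' + v)/(1 + u'v/c²):
u = (-0.424 + 0.232) / (1 + (-0.424)·0.232) = -0.1920/0.9016 = -0.2129
(Galilean addition would give -0.192c.)

β = -0.213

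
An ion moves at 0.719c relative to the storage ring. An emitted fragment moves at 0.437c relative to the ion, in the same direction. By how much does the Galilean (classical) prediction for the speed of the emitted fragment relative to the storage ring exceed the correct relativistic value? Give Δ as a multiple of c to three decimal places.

Δ = 0.276c

Galilean: u_cl = 0.437 + 0.719 = 1.1560.
Relativistic: u_rel = (0.437 + 0.719) / (1 + 0.437·0.719) = 1.1560/1.3142 = 0.8796.
Δ = 1.1560 − 0.8796 = 0.2764.
(The classical prediction exceeds c; the relativistic result does not.)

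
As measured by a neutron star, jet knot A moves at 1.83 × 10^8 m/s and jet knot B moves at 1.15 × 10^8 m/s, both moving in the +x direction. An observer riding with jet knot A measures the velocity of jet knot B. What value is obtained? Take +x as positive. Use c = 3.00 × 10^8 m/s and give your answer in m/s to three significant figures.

-8.88 × 10^7 m/s

β_A = 0.610, β_B = 0.383 (dividing each by c = 3.00 × 10^8 m/s).
Transform to A's frame with the inverse velocity-addition law: u' = (u − v)/(1 − uv/c²), taking u = β_B and v = β_A.
u' = (0.383 − 0.610) / (1 − (0.610)(0.383)) = -0.2267/0.7662 = -0.2958.
u' = -0.2958 × 3.00 × 10^8 m/s.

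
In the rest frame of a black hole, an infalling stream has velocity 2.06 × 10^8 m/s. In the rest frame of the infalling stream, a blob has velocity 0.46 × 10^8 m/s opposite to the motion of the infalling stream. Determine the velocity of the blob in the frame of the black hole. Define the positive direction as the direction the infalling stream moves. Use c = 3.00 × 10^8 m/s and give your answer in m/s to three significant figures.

+1.79 × 10^8 m/s

In units of c (dividing by 3.00 × 10^8 m/s): v = 0.687, u' = -0.153.
u = (u' + v)/(1 + u'v/c²):
u = (-0.153 + 0.687) / (1 + (-0.153)·0.687) = 0.5333/0.8947 = 0.5961
Converting back: u = 0.5961 × 3.00 × 10^8 m/s.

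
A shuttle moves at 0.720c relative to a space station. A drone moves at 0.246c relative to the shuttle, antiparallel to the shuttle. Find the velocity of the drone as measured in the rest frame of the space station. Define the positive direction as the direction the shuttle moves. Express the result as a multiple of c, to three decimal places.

With v = 0.720 and u' = -0.246 (in units of c),
u = (u' + v)/(1 + u'v/c²):
u = (-0.246 + 0.720) / (1 + (-0.246)·0.720) = 0.4740/0.8229 = 0.5760
(Galilean addition would give +0.474c.)

+0.576c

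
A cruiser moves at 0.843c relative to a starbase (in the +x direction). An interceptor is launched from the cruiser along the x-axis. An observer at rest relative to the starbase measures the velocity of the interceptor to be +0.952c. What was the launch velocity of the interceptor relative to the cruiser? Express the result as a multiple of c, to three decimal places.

Invert the composition law: u' = (u − v)/(1 − uv/c²).
u' = (0.952 − 0.843) / (1 − (0.952)(0.843)) = 0.1090/0.1975 = 0.5520.

+0.552c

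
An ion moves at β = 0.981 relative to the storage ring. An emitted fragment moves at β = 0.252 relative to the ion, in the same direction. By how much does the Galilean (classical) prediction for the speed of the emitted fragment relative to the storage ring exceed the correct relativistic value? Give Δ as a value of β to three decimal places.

Galilean: u_cl = 0.252 + 0.981 = 1.2330.
Relativistic: u_rel = (0.252 + 0.981) / (1 + 0.252·0.981) = 1.2330/1.2472 = 0.9886.
Δ = 1.2330 − 0.9886 = 0.2444.
(The classical prediction exceeds c; the relativistic result does not.)

Δ = 0.244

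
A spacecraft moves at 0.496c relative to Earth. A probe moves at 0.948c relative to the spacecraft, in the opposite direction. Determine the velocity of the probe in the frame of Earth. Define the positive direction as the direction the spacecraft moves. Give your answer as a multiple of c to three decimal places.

-0.853c

With v = 0.496 and u' = -0.948 (in units of c),
u = (u' + v)/(1 + u'v/c²):
u = (-0.948 + 0.496) / (1 + (-0.948)·0.496) = -0.4520/0.5298 = -0.8532
(Galilean addition would give -0.452c.)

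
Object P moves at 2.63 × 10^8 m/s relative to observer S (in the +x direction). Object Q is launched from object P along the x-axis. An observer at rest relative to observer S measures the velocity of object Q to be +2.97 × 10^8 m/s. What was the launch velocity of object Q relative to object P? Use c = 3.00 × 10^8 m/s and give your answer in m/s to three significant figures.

+2.57 × 10^8 m/s

v = 0.877c, u = 0.990c.
Invert the composition law: u' = (u − v)/(1 − uv/c²).
u' = (0.990 − 0.877) / (1 − (0.990)(0.877)) = 0.1133/0.1321 = 0.8579.
u' = 0.8579 × 3.00 × 10^8 m/s.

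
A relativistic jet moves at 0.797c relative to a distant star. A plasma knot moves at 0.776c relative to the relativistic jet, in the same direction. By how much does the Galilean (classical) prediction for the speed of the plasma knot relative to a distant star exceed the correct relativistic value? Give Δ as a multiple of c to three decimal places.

Galilean: u_cl = 0.776 + 0.797 = 1.5730.
Relativistic: u_rel = (0.776 + 0.797) / (1 + 0.776·0.797) = 1.5730/1.6185 = 0.9719.
Δ = 1.5730 − 0.9719 = 0.6011.
(The classical prediction exceeds c; the relativistic result does not.)

Δ = 0.601c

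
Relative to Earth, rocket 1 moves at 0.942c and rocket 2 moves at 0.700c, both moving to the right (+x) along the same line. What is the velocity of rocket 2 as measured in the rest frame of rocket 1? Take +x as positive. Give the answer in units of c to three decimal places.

β_A = 0.942, β_B = 0.700.
Transform to A's frame with the inverse velocity-addition law: u' = (u − v)/(1 − uv/c²), taking u = β_B and v = β_A.
u' = (0.700 − 0.942) / (1 − (0.942)(0.700)) = -0.2420/0.3406 = -0.7105.

-0.711c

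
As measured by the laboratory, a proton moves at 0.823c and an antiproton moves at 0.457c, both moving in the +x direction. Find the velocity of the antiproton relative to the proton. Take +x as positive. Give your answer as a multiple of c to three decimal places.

-0.587c

β_A = 0.823, β_B = 0.457.
Transform to A's frame with the inverse velocity-addition law: u' = (u − v)/(1 − uv/c²), taking u = β_B and v = β_A.
u' = (0.457 − 0.823) / (1 − (0.823)(0.457)) = -0.3660/0.6239 = -0.5866.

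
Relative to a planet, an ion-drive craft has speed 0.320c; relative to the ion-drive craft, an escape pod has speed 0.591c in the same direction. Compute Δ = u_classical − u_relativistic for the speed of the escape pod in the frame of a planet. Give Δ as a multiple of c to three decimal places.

Galilean: u_cl = 0.591 + 0.320 = 0.9110.
Relativistic: u_rel = (0.591 + 0.320) / (1 + 0.591·0.320) = 0.9110/1.1891 = 0.7661.
Δ = 0.9110 − 0.7661 = 0.1449.

Δ = 0.145c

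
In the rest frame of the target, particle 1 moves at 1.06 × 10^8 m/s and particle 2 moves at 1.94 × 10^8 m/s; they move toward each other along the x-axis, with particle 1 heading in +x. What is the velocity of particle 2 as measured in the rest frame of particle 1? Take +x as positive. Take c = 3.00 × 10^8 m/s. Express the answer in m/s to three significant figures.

-2.44 × 10^8 m/s

β_A = 0.353, β_B = -0.647 (dividing each by c = 3.00 × 10^8 m/s).
Transform to A's frame with the inverse velocity-addition law: u' = (u − v)/(1 − uv/c²), taking u = β_B and v = β_A.
u' = (-0.647 − 0.353) / (1 − (0.353)(-0.647)) = -1.0000/1.2285 = -0.8140.
u' = -0.8140 × 3.00 × 10^8 m/s.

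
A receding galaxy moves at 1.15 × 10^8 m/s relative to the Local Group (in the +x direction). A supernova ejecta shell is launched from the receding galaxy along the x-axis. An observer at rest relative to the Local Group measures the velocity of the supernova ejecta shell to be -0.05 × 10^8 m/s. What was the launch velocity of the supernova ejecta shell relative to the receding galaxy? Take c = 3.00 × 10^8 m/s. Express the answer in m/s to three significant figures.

-1.19 × 10^8 m/s

v = 0.383c, u = -0.017c.
Invert the composition law: u' = (u − v)/(1 − uv/c²).
u' = (-0.017 − 0.383) / (1 − (-0.017)(0.383)) = -0.4000/1.0064 = -0.3975.
u' = -0.3975 × 3.00 × 10^8 m/s.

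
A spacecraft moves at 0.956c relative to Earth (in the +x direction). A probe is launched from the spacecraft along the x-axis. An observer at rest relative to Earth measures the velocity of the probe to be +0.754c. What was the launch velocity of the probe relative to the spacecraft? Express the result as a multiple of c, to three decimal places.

Invert the composition law: u' = (u − v)/(1 − uv/c²).
u' = (0.754 − 0.956) / (1 − (0.754)(0.956)) = -0.2020/0.2792 = -0.7236.

-0.724c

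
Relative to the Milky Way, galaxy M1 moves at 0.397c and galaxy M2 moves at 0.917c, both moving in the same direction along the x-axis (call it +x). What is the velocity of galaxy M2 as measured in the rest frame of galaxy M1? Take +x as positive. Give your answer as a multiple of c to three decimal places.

+0.818c

β_A = 0.397, β_B = 0.917.
Transform to A's frame with the inverse velocity-addition law: u' = (u − v)/(1 − uv/c²), taking u = β_B and v = β_A.
u' = (0.917 − 0.397) / (1 − (0.397)(0.917)) = 0.5200/0.6360 = 0.8177.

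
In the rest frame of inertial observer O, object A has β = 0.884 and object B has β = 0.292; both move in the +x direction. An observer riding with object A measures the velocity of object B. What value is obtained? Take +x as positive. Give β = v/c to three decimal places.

β_A = 0.884, β_B = 0.292.
Transform to A's frame with the inverse velocity-addition law: u' = (u − v)/(1 − uv/c²), taking u = β_B and v = β_A.
u' = (0.292 − 0.884) / (1 − (0.884)(0.292)) = -0.5920/0.7419 = -0.7980.

β = -0.798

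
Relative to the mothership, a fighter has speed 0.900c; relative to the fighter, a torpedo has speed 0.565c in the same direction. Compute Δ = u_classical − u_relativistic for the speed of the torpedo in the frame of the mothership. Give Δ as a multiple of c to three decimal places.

Galilean: u_cl = 0.565 + 0.900 = 1.4650.
Relativistic: u_rel = (0.565 + 0.900) / (1 + 0.565·0.900) = 1.4650/1.5085 = 0.9712.
Δ = 1.4650 − 0.9712 = 0.4938.
(The classical prediction exceeds c; the relativistic result does not.)

Δ = 0.494c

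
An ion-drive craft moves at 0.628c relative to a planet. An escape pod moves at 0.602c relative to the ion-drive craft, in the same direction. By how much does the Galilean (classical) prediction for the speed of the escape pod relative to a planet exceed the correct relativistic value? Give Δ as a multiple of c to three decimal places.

Galilean: u_cl = 0.602 + 0.628 = 1.2300.
Relativistic: u_rel = (0.602 + 0.628) / (1 + 0.602·0.628) = 1.2300/1.3781 = 0.8926.
Δ = 1.2300 − 0.8926 = 0.3374.
(The classical prediction exceeds c; the relativistic result does not.)

Δ = 0.337c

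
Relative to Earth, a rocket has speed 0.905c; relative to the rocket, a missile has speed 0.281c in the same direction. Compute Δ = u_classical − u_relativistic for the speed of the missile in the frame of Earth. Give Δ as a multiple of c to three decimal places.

Δ = 0.240c

Galilean: u_cl = 0.281 + 0.905 = 1.1860.
Relativistic: u_rel = (0.281 + 0.905) / (1 + 0.281·0.905) = 1.1860/1.2543 = 0.9455.
Δ = 1.1860 − 0.9455 = 0.2405.
(The classical prediction exceeds c; the relativistic result does not.)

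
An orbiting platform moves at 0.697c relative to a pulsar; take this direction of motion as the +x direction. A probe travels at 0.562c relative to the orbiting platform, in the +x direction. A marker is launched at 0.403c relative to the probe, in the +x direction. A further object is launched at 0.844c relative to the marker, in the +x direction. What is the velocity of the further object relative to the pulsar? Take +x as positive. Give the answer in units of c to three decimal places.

0.996c

Apply u = (u' + v)/(1 + u'v/c²) successively, working outward toward the pulsar.
Start: velocity of the orbiting platform relative to the pulsar = 0.6970c.
Compose with the probe (u' = 0.562 in the orbiting platform frame): u_1 = (0.562 + 0.697) / (1 + 0.562·0.697) = 1.2590/1.3917 = 0.9046.
Compose with the marker (u' = 0.403 in the probe frame): u_2 = (0.403 + 0.905) / (1 + 0.403·0.905) = 1.3076/1.3646 = 0.9583.
Compose with the further object (u' = 0.844 in the marker frame): u_3 = (0.844 + 0.958) / (1 + 0.844·0.958) = 1.8023/1.8088 = 0.9964.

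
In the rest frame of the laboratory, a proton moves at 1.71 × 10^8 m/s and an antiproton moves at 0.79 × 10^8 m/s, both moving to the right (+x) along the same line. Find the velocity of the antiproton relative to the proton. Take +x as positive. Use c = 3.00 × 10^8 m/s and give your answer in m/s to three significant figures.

-1.08 × 10^8 m/s

β_A = 0.570, β_B = 0.263 (dividing each by c = 3.00 × 10^8 m/s).
Transform to A's frame with the inverse velocity-addition law: u' = (u − v)/(1 − uv/c²), taking u = β_B and v = β_A.
u' = (0.263 − 0.570) / (1 − (0.570)(0.263)) = -0.3067/0.8499 = -0.3608.
u' = -0.3608 × 3.00 × 10^8 m/s.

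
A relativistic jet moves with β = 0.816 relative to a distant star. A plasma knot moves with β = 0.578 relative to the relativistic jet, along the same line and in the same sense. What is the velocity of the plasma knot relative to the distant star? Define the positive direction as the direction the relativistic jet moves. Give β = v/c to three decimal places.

With v = 0.816 and u' = 0.578 (in units of c),
u = (u' + v)/(1 + u'v/c²):
u = (0.578 + 0.816) / (1 + 0.578·0.816) = 1.3940/1.4716 = 0.9472

β = 0.947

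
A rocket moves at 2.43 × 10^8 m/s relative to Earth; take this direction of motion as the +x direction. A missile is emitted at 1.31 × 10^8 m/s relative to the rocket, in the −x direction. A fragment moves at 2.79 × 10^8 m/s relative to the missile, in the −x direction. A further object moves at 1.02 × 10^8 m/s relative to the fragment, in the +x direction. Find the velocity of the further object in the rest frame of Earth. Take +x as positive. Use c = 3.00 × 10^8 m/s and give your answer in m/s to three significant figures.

-1.71 × 10^8 m/s

Apply u = (u' + v)/(1 + u'v/c²) successively, working outward toward Earth.
(Dividing each given speed by c = 3.00 × 10^8 m/s to work in units of c.)
Start: velocity of the rocket relative to Earth = 0.8100c.
Compose with the missile (u' = -0.437 in the rocket frame): u_1 = (-0.437 + 0.810) / (1 + (-0.437)·0.810) = 0.3733/0.6463 = 0.5776.
Compose with the fragment (u' = -0.930 in the missile frame): u_2 = (-0.930 + 0.578) / (1 + (-0.930)·0.578) = -0.3524/0.4628 = -0.7614.
Compose with the further object (u' = 0.340 in the fragment frame): u_3 = (0.340 + (-0.761)) / (1 + 0.340·(-0.761)) = -0.4214/0.7411 = -0.5685.
So u = -0.5685 × 3.00 × 10^8 m/s.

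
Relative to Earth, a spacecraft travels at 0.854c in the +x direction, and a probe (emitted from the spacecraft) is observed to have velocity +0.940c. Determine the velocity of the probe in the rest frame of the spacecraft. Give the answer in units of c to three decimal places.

+0.436c

Invert the composition law: u' = (u − v)/(1 − uv/c²).
u' = (0.940 − 0.854) / (1 − (0.940)(0.854)) = 0.0860/0.1972 = 0.4360.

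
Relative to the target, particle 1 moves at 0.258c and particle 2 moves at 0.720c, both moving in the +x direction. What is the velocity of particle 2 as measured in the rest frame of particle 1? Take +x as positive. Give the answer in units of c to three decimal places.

+0.567c

β_A = 0.258, β_B = 0.720.
Transform to A's frame with the inverse velocity-addition law: u' = (u − v)/(1 − uv/c²), taking u = β_B and v = β_A.
u' = (0.720 − 0.258) / (1 − (0.258)(0.720)) = 0.4620/0.8142 = 0.5674.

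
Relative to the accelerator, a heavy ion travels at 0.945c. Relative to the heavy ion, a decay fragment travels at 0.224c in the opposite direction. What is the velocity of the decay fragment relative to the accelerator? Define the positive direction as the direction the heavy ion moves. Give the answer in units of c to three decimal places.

+0.915c

With v = 0.945 and u' = -0.224 (in units of c),
u = (u' + v)/(1 + u'v/c²):
u = (-0.224 + 0.945) / (1 + (-0.224)·0.945) = 0.7210/0.7883 = 0.9146
(Galilean addition would give +0.721c.)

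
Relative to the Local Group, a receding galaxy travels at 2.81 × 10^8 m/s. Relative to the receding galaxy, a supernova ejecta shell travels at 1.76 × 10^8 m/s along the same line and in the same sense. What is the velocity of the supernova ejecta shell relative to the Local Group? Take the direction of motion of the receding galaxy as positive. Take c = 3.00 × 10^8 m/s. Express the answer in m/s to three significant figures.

In units of c (dividing by 3.00 × 10^8 m/s): v = 0.937, u' = 0.587.
u = (u' + v)/(1 + u'v/c²):
u = (0.587 + 0.937) / (1 + 0.587·0.937) = 1.5233/1.5495 = 0.9831
(Galilean addition would give +1.523c, exceeding c.)
Converting back: u = 0.9831 × 3.00 × 10^8 m/s.

2.95 × 10^8 m/s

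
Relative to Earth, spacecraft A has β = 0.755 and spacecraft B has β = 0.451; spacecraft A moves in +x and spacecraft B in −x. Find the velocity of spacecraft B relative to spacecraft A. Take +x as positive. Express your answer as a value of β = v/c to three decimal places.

β = -0.900

β_A = 0.755, β_B = -0.451.
Transform to A's frame with the inverse velocity-addition law: u' = (u − v)/(1 − uv/c²), taking u = β_B and v = β_A.
u' = (-0.451 − 0.755) / (1 − (0.755)(-0.451)) = -1.2060/1.3405 = -0.8997.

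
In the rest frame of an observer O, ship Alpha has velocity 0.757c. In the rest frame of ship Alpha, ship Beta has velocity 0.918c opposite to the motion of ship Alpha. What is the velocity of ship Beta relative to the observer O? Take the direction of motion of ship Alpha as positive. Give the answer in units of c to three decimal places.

-0.528c

With v = 0.757 and u' = -0.918 (in units of c),
u = (u' + v)/(1 + u'v/c²):
u = (-0.918 + 0.757) / (1 + (-0.918)·0.757) = -0.1610/0.3051 = -0.5277
(Galilean addition would give -0.161c.)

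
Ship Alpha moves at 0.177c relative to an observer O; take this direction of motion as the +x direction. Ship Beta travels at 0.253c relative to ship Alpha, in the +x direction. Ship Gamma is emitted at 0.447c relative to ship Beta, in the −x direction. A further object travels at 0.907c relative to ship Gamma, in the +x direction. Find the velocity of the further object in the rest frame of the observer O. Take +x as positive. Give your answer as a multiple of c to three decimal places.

Apply u = (u' + v)/(1 + u'v/c²) successively, working outward toward the observer O.
Start: velocity of ship Alpha relative to the observer O = 0.1770c.
Compose with ship Beta (u' = 0.253 in ship Alpha frame): u_1 = (0.253 + 0.177) / (1 + 0.253·0.177) = 0.4300/1.0448 = 0.4116.
Compose with ship Gamma (u' = -0.447 in ship Beta frame): u_2 = (-0.447 + 0.412) / (1 + (-0.447)·0.412) = -0.0354/0.8160 = -0.0434.
Compose with the further object (u' = 0.907 in ship Gamma frame): u_3 = (0.907 + (-0.043)) / (1 + 0.907·(-0.043)) = 0.8636/0.9606 = 0.8990.

+0.899c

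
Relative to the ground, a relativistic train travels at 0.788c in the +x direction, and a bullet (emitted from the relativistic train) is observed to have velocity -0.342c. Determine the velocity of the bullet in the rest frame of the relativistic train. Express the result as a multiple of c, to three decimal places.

Invert the composition law: u' = (u − v)/(1 − uv/c²).
u' = (-0.342 − 0.788) / (1 − (-0.342)(0.788)) = -1.1300/1.2695 = -0.8901.

-0.890c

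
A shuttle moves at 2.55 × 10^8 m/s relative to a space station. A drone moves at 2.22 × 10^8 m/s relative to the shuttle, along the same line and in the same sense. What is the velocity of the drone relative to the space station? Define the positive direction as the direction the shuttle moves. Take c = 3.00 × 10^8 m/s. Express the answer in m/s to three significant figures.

2.93 × 10^8 m/s

In units of c (dividing by 3.00 × 10^8 m/s): v = 0.850, u' = 0.740.
u = (u' + v)/(1 + u'v/c²):
u = (0.740 + 0.850) / (1 + 0.740·0.850) = 1.5900/1.6290 = 0.9761
(Galilean addition would give +1.590c, exceeding c.)
Converting back: u = 0.9761 × 3.00 × 10^8 m/s.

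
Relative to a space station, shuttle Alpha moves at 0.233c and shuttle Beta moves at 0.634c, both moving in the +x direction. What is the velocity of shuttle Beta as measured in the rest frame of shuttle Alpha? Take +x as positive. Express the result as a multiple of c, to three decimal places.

+0.471c

β_A = 0.233, β_B = 0.634.
Transform to A's frame with the inverse velocity-addition law: u' = (u − v)/(1 − uv/c²), taking u = β_B and v = β_A.
u' = (0.634 − 0.233) / (1 − (0.233)(0.634)) = 0.4010/0.8523 = 0.4705.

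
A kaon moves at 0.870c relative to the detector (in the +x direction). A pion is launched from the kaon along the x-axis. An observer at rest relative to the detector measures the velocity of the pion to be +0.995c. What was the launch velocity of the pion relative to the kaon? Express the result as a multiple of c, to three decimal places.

+0.930c

Invert the composition law: u' = (u − v)/(1 − uv/c²).
u' = (0.995 − 0.870) / (1 − (0.995)(0.870)) = 0.1250/0.1343 = 0.9304.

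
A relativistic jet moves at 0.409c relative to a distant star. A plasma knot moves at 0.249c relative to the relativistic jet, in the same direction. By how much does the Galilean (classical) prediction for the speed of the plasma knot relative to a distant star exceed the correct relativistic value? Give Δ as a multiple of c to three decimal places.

Δ = 0.061c

Galilean: u_cl = 0.249 + 0.409 = 0.6580.
Relativistic: u_rel = (0.249 + 0.409) / (1 + 0.249·0.409) = 0.6580/1.1018 = 0.5972.
Δ = 0.6580 − 0.5972 = 0.0608.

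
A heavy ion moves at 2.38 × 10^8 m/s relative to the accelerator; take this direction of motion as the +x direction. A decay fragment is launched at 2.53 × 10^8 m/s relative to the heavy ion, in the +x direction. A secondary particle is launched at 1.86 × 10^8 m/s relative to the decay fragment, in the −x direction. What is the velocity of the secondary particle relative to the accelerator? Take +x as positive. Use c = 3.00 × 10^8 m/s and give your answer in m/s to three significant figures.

+2.76 × 10^8 m/s

Apply u = (u' + v)/(1 + u'v/c²) successively, working outward toward the accelerator.
(Dividing each given speed by c = 3.00 × 10^8 m/s to work in units of c.)
Start: velocity of the heavy ion relative to the accelerator = 0.7933c.
Compose with the decay fragment (u' = 0.843 in the heavy ion frame): u_1 = (0.843 + 0.793) / (1 + 0.843·0.793) = 1.6367/1.6690 = 0.9806.
Compose with the secondary particle (u' = -0.620 in the decay fragment frame): u_2 = (-0.620 + 0.981) / (1 + (-0.620)·0.981) = 0.3606/0.3920 = 0.9198.
So u = 0.9198 × 3.00 × 10^8 m/s.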